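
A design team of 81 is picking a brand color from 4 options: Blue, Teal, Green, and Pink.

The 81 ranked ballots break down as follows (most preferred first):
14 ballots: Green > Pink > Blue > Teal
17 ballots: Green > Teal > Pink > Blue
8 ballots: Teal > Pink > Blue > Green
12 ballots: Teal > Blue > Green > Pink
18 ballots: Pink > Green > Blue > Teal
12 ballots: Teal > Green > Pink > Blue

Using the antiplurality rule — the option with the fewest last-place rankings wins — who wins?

Green

Last-place votes: Blue 29, Teal 32, Green 8, Pink 12.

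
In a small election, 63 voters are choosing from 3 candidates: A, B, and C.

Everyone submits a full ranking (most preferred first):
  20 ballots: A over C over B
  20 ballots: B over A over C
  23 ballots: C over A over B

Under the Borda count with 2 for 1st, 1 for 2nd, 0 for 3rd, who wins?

A: 20×2 + 20×1 + 23×1 = 83
B: 20×0 + 20×2 + 23×0 = 40
C: 20×1 + 20×0 + 23×2 = 66

A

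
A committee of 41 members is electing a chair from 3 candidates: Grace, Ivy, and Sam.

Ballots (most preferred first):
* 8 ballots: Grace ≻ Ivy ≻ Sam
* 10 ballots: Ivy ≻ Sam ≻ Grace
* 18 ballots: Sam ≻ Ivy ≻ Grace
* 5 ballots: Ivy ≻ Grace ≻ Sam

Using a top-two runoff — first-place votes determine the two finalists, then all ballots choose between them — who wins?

Round 1 first-place votes: Grace 8, Ivy 15, Sam 18. Sam and Ivy advance.
Runoff: Sam is ranked above Ivy on 18 ballots, Ivy above Sam on 23.

Ivy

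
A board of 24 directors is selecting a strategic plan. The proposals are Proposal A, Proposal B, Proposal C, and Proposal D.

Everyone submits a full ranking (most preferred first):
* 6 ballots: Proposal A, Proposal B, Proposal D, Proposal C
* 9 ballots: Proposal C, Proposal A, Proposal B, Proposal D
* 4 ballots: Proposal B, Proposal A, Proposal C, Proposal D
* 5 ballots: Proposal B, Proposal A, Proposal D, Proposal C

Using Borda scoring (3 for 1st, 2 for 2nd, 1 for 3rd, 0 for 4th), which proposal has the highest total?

Proposal A: 6×3 + 9×2 + 4×2 + 5×2 = 54
Proposal B: 6×2 + 9×1 + 4×3 + 5×3 = 48
Proposal C: 6×0 + 9×3 + 4×1 + 5×0 = 31
Proposal D: 6×1 + 9×0 + 4×0 + 5×1 = 11

Proposal A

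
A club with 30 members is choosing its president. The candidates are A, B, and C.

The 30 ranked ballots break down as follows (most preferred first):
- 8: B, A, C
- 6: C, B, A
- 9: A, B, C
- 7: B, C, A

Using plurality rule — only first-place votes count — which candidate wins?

B

First-place votes: A 9, B 15, C 6.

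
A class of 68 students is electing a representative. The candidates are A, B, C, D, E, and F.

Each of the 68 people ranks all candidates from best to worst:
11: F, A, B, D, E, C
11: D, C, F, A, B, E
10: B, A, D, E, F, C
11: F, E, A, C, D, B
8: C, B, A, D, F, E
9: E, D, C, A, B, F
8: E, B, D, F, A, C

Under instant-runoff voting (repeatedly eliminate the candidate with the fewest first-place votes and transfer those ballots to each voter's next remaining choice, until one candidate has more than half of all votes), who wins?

Round 1: A 0, B 10, C 8, D 11, E 17, F 22. A eliminated.
Round 2: B 10, C 8, D 11, E 17, F 22. C eliminated.
Round 3: B 18, D 11, E 17, F 22. D eliminated.
Round 4: B 18, E 17, F 33. E eliminated.
Round 5: B 35, F 33. B has a majority (≥35).

B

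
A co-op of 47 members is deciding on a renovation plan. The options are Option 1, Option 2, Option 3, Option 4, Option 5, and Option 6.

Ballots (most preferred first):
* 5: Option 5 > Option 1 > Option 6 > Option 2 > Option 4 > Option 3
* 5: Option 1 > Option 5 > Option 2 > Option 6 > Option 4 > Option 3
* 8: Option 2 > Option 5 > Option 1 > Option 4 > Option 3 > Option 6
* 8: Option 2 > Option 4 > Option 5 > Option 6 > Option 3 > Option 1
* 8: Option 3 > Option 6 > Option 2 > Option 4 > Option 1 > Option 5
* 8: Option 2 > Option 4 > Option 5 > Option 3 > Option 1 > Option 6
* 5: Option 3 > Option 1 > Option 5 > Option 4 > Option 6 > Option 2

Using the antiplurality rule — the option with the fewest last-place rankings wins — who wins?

Last-place votes: Option 1 8, Option 2 5, Option 3 10, Option 4 0, Option 5 8, Option 6 16.

Option 4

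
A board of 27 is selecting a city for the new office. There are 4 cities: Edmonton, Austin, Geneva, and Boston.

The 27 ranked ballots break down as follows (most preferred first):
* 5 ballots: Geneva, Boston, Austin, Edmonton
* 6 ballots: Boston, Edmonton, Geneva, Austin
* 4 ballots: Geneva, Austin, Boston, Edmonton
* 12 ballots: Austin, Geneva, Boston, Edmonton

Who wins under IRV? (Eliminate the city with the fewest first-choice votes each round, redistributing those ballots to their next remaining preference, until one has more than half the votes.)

Round 1: Edmonton 0, Austin 12, Geneva 9, Boston 6. Edmonton eliminated.
Round 2: Austin 12, Geneva 9, Boston 6. Boston eliminated.
Round 3: Austin 12, Geneva 15. Geneva has a majority (≥14).

Geneva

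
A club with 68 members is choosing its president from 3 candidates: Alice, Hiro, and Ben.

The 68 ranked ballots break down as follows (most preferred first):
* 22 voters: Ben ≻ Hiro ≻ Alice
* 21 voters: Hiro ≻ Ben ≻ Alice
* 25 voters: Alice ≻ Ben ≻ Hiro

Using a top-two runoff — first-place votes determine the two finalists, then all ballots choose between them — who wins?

Round 1 first-place votes: Alice 25, Hiro 21, Ben 22. Alice and Ben advance.
Runoff: Alice is ranked above Ben on 25 ballots, Ben above Alice on 43.

Ben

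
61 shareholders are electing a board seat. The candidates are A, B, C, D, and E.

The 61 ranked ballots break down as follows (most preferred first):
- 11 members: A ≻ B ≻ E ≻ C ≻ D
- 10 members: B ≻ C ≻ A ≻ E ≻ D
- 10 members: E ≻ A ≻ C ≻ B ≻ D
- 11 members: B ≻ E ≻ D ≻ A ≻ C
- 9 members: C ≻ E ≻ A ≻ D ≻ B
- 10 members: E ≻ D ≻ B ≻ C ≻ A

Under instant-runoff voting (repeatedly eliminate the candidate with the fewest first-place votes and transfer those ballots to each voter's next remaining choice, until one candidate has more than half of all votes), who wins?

Round 1: A 11, B 21, C 9, D 0, E 20. D eliminated.
Round 2: A 11, B 21, C 9, E 20. C eliminated.
Round 3: A 11, B 21, E 29. A eliminated.
Round 4: B 32, E 29. B has a majority (≥31).

B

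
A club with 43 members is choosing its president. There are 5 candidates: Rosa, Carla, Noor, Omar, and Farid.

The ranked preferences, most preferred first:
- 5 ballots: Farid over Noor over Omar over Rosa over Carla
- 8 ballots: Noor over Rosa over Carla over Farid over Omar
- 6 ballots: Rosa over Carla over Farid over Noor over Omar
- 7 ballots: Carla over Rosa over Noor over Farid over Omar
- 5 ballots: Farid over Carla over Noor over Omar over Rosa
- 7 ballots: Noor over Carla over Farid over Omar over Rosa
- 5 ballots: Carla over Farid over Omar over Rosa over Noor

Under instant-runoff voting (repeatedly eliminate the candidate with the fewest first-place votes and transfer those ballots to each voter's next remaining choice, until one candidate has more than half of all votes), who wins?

Carla

Round 1: Rosa 6, Carla 12, Noor 15, Omar 0, Farid 10. Omar eliminated.
Round 2: Rosa 6, Carla 12, Noor 15, Farid 10. Rosa eliminated.
Round 3: Carla 18, Noor 15, Farid 10. Farid eliminated.
Round 4: Carla 23, Noor 20. Carla has a majority (≥22).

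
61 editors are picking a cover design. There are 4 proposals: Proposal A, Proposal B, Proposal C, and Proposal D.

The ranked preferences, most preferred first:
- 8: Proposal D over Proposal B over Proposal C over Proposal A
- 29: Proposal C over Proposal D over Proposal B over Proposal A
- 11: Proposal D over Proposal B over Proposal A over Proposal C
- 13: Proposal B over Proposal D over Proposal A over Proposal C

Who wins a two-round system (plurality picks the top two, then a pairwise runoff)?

Proposal D

Round 1 first-place votes: Proposal A 0, Proposal B 13, Proposal C 29, Proposal D 19. Proposal C and Proposal D advance.
Runoff: Proposal C is ranked above Proposal D on 29 ballots, Proposal D above Proposal C on 32.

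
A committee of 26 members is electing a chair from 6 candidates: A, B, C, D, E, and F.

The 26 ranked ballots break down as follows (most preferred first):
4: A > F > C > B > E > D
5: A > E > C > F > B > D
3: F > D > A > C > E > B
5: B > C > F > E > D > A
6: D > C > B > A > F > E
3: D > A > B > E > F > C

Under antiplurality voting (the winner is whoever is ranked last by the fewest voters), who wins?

F

Last-place votes: A 5, B 3, C 3, D 9, E 6, F 0.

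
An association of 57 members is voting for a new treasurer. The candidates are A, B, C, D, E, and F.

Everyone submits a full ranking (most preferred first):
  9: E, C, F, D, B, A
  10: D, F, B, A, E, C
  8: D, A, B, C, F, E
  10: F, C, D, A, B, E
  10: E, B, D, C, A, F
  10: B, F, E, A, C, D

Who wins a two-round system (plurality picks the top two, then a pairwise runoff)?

Round 1 first-place votes: A 0, B 10, C 0, D 18, E 19, F 10. E and D advance.
Runoff: E is ranked above D on 29 ballots, D above E on 28.

E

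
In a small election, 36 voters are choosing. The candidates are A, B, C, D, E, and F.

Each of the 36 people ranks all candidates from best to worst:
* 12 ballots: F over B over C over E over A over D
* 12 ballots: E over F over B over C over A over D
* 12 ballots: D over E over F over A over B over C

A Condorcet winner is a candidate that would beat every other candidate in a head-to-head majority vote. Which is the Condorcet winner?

E vs A: 36–0
E vs B: 24–12
E vs C: 24–12
E vs D: 24–12
E vs F: 24–12
E beats every other candidate.

E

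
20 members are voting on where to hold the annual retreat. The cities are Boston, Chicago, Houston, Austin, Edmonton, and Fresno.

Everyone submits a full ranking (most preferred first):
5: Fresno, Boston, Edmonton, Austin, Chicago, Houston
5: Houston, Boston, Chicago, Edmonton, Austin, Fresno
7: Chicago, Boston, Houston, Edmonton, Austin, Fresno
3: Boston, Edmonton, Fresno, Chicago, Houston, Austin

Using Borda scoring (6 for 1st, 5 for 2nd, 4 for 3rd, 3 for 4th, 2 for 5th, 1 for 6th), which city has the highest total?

Boston

Boston: 5×5 + 5×5 + 7×5 + 3×6 = 103
Chicago: 5×2 + 5×4 + 7×6 + 3×3 = 81
Houston: 5×1 + 5×6 + 7×4 + 3×2 = 69
Austin: 5×3 + 5×2 + 7×2 + 3×1 = 42
Edmonton: 5×4 + 5×3 + 7×3 + 3×5 = 71
Fresno: 5×6 + 5×1 + 7×1 + 3×4 = 54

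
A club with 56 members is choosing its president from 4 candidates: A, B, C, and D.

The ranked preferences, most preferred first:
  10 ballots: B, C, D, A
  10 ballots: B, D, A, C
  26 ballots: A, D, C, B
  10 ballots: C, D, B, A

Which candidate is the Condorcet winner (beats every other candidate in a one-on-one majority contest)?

D

D vs A: 30–26
D vs B: 36–20
D vs C: 36–20
D beats every other candidate.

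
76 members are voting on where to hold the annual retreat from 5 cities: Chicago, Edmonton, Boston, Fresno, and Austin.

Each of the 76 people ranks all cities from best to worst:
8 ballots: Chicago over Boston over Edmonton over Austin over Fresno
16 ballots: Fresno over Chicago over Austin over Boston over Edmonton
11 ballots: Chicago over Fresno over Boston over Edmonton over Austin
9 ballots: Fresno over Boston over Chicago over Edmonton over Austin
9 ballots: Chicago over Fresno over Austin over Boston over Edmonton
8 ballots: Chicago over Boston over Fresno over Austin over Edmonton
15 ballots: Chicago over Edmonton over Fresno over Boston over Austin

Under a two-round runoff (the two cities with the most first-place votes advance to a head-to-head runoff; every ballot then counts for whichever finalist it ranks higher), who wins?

Chicago

Round 1 first-place votes: Chicago 51, Edmonton 0, Boston 0, Fresno 25, Austin 0. Chicago and Fresno advance.
Runoff: Chicago is ranked above Fresno on 51 ballots, Fresno above Chicago on 25.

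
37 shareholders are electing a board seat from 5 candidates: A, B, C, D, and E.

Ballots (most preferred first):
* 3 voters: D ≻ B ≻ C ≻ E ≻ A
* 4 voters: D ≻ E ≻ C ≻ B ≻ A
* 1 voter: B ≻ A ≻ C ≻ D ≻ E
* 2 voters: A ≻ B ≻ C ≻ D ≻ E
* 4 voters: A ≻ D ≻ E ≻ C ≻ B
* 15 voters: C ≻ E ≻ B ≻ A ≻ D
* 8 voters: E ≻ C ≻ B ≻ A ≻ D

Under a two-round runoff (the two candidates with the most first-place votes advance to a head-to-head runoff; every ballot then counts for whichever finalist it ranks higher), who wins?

Round 1 first-place votes: A 6, B 1, C 15, D 7, E 8. C and E advance.
Runoff: C is ranked above E on 21 ballots, E above C on 16.

C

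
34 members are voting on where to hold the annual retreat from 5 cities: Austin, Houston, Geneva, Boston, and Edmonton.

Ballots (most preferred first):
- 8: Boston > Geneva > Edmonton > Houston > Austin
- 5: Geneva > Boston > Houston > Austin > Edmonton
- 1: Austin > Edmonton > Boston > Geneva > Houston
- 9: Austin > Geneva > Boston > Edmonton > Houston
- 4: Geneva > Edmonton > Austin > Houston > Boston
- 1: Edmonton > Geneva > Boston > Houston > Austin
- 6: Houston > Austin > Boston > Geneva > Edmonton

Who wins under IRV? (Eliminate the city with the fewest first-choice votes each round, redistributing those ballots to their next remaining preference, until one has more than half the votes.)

Geneva

Round 1: Austin 10, Houston 6, Geneva 9, Boston 8, Edmonton 1. Edmonton eliminated.
Round 2: Austin 10, Houston 6, Geneva 10, Boston 8. Houston eliminated.
Round 3: Austin 16, Geneva 10, Boston 8. Boston eliminated.
Round 4: Austin 16, Geneva 18. Geneva has a majority (≥18).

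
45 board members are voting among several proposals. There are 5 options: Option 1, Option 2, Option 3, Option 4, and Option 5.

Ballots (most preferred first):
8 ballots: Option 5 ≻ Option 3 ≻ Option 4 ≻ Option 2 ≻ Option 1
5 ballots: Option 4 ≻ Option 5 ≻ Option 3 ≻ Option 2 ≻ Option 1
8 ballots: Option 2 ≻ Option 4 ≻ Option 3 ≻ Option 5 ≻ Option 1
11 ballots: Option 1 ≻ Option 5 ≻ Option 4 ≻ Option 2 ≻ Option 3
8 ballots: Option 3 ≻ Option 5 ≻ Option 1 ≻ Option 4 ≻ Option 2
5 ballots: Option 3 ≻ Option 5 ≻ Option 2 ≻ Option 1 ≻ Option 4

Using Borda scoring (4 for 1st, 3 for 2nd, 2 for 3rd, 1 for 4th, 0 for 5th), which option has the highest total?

Option 5

Option 1: 8×0 + 5×0 + 8×0 + 11×4 + 8×2 + 5×1 = 65
Option 2: 8×1 + 5×1 + 8×4 + 11×1 + 8×0 + 5×2 = 66
Option 3: 8×3 + 5×2 + 8×2 + 11×0 + 8×4 + 5×4 = 102
Option 4: 8×2 + 5×4 + 8×3 + 11×2 + 8×1 + 5×0 = 90
Option 5: 8×4 + 5×3 + 8×1 + 11×3 + 8×3 + 5×3 = 127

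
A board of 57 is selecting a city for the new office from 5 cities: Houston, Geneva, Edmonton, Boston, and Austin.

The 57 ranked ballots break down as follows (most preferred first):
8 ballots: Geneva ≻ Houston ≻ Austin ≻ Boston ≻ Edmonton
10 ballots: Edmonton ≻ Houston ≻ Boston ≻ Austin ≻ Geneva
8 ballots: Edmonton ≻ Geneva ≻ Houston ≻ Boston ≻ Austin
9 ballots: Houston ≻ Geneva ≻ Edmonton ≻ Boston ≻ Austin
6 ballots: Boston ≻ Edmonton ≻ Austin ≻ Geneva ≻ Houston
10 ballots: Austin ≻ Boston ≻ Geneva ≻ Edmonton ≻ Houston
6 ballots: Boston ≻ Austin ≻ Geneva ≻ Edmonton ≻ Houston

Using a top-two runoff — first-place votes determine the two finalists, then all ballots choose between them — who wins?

Boston

Round 1 first-place votes: Houston 9, Geneva 8, Edmonton 18, Boston 12, Austin 10. Edmonton and Boston advance.
Runoff: Edmonton is ranked above Boston on 27 ballots, Boston above Edmonton on 30.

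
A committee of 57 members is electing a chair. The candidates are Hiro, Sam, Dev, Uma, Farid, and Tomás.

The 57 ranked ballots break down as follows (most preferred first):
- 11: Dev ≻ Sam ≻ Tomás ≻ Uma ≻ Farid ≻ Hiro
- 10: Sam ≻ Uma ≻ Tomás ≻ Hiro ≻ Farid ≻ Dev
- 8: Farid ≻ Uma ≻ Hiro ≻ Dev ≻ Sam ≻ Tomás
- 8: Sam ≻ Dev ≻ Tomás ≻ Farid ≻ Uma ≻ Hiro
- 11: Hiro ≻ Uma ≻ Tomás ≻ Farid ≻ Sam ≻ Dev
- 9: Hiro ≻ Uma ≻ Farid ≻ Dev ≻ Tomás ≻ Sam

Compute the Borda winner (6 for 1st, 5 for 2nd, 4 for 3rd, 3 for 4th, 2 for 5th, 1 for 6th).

Uma

Hiro: 11×1 + 10×3 + 8×4 + 8×1 + 11×6 + 9×6 = 201
Sam: 11×5 + 10×6 + 8×2 + 8×6 + 11×2 + 9×1 = 210
Dev: 11×6 + 10×1 + 8×3 + 8×5 + 11×1 + 9×3 = 178
Uma: 11×3 + 10×5 + 8×5 + 8×2 + 11×5 + 9×5 = 239
Farid: 11×2 + 10×2 + 8×6 + 8×3 + 11×3 + 9×4 = 183
Tomás: 11×4 + 10×4 + 8×1 + 8×4 + 11×4 + 9×2 = 186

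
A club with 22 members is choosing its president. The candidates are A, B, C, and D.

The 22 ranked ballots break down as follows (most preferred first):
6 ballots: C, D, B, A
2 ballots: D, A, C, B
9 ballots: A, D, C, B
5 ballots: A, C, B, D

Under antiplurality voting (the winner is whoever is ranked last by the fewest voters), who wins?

Last-place votes: A 6, B 11, C 0, D 5.

C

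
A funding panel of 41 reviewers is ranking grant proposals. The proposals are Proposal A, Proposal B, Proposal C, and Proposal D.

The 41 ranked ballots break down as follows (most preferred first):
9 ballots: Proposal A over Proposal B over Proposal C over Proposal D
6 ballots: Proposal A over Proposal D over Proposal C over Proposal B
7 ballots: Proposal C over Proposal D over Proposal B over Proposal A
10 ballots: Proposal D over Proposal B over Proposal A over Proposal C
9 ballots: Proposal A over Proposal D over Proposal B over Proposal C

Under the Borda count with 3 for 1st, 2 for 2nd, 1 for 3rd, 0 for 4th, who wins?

Proposal A

Proposal A: 9×3 + 6×3 + 7×0 + 10×1 + 9×3 = 82
Proposal B: 9×2 + 6×0 + 7×1 + 10×2 + 9×1 = 54
Proposal C: 9×1 + 6×1 + 7×3 + 10×0 + 9×0 = 36
Proposal D: 9×0 + 6×2 + 7×2 + 10×3 + 9×2 = 74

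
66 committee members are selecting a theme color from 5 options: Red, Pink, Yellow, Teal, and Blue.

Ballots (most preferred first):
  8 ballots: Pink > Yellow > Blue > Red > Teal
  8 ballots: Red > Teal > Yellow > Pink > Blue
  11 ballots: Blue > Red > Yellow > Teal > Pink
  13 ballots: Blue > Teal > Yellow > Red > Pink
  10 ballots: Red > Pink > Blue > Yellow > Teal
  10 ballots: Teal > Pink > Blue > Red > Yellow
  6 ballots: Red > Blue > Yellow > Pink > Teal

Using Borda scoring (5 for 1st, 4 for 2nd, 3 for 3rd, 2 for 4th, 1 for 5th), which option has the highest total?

Red: 8×2 + 8×5 + 11×4 + 13×2 + 10×5 + 10×2 + 6×5 = 226
Pink: 8×5 + 8×2 + 11×1 + 13×1 + 10×4 + 10×4 + 6×2 = 172
Yellow: 8×4 + 8×3 + 11×3 + 13×3 + 10×2 + 10×1 + 6×3 = 176
Teal: 8×1 + 8×4 + 11×2 + 13×4 + 10×1 + 10×5 + 6×1 = 180
Blue: 8×3 + 8×1 + 11×5 + 13×5 + 10×3 + 10×3 + 6×4 = 236

Blue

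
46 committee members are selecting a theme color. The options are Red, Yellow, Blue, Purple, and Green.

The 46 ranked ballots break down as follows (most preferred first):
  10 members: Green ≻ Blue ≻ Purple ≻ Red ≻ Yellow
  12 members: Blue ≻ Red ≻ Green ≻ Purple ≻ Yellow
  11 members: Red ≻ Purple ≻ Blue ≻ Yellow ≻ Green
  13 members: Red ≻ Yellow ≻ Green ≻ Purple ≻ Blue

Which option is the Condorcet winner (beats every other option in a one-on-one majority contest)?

Red

Red vs Yellow: 46–0
Red vs Blue: 24–22
Red vs Purple: 36–10
Red vs Green: 36–10
Red beats every other option.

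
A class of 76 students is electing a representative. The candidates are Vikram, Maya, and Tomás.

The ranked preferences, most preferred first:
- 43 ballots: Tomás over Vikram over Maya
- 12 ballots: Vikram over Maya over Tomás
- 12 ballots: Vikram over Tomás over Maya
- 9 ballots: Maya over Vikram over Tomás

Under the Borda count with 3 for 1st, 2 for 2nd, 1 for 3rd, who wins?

Vikram

Vikram: 43×2 + 12×3 + 12×3 + 9×2 = 176
Maya: 43×1 + 12×2 + 12×1 + 9×3 = 106
Tomás: 43×3 + 12×1 + 12×2 + 9×1 = 174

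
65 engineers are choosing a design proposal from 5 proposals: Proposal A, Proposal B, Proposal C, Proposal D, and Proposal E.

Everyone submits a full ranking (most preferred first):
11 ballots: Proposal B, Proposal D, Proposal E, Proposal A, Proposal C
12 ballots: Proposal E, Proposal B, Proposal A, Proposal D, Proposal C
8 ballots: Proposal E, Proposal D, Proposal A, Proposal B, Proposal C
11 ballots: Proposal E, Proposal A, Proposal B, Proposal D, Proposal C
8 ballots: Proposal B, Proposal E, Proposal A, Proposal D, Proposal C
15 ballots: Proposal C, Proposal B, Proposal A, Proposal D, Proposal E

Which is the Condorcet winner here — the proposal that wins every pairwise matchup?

Proposal B

Proposal B vs Proposal A: 46–19
Proposal B vs Proposal C: 50–15
Proposal B vs Proposal D: 57–8
Proposal B vs Proposal E: 34–31
Proposal B beats every other proposal.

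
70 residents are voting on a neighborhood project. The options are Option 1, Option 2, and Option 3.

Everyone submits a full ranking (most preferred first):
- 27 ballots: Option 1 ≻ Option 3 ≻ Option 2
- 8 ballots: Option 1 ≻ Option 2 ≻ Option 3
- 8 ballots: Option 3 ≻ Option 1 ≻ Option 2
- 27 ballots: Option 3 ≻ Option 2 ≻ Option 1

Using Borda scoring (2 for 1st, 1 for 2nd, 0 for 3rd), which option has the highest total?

Option 3

Option 1: 27×2 + 8×2 + 8×1 + 27×0 = 78
Option 2: 27×0 + 8×1 + 8×0 + 27×1 = 35
Option 3: 27×1 + 8×0 + 8×2 + 27×2 = 97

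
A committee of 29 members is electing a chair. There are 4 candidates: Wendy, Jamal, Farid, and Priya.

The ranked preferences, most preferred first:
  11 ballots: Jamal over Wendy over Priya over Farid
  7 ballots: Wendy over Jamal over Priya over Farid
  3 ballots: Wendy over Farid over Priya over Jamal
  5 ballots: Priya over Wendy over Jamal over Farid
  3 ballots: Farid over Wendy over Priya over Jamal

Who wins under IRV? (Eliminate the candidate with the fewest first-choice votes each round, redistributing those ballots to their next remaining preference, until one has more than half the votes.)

Round 1: Wendy 10, Jamal 11, Farid 3, Priya 5. Farid eliminated.
Round 2: Wendy 13, Jamal 11, Priya 5. Priya eliminated.
Round 3: Wendy 18, Jamal 11. Wendy has a majority (≥15).

Wendy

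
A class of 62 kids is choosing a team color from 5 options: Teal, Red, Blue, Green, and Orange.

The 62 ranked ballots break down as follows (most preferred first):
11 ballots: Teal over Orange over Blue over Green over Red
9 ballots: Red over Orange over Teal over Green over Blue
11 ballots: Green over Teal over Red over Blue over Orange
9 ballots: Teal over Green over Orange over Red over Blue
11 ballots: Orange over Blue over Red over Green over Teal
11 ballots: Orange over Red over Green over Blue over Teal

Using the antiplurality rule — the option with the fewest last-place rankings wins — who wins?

Green

Last-place votes: Teal 22, Red 11, Blue 18, Green 0, Orange 11.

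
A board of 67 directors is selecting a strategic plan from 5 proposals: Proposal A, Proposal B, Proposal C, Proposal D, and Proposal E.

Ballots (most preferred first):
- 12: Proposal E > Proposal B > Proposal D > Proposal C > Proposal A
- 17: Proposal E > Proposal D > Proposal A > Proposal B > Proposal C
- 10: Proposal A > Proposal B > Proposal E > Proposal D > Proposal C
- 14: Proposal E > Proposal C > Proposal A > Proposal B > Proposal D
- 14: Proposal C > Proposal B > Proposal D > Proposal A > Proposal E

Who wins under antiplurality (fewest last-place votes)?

Last-place votes: Proposal A 12, Proposal B 0, Proposal C 27, Proposal D 14, Proposal E 14.

Proposal B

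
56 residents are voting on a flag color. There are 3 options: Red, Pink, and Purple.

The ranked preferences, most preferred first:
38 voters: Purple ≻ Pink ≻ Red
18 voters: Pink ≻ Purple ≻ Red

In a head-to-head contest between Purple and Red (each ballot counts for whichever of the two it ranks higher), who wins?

Purple is ranked above Red on 56 ballots; Red above Purple on 0.

Purple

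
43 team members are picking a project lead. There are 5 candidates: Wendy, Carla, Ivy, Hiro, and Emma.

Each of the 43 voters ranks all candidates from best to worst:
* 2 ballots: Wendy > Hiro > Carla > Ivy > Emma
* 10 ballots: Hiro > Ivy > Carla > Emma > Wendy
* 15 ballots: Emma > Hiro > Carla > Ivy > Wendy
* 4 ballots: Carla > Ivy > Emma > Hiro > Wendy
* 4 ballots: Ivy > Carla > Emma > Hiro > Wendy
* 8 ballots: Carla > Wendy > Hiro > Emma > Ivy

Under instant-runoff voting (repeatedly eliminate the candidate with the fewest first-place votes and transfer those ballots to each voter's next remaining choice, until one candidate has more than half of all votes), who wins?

Round 1: Wendy 2, Carla 12, Ivy 4, Hiro 10, Emma 15. Wendy eliminated.
Round 2: Carla 12, Ivy 4, Hiro 12, Emma 15. Ivy eliminated.
Round 3: Carla 16, Hiro 12, Emma 15. Hiro eliminated.
Round 4: Carla 28, Emma 15. Carla has a majority (≥22).

Carla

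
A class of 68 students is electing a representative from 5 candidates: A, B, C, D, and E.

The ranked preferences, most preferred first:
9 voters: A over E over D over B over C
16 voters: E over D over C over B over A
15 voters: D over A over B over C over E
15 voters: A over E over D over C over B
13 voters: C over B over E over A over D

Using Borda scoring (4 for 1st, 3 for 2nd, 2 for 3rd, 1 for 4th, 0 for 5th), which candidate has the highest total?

E

A: 9×4 + 16×0 + 15×3 + 15×4 + 13×1 = 154
B: 9×1 + 16×1 + 15×2 + 15×0 + 13×3 = 94
C: 9×0 + 16×2 + 15×1 + 15×1 + 13×4 = 114
D: 9×2 + 16×3 + 15×4 + 15×2 + 13×0 = 156
E: 9×3 + 16×4 + 15×0 + 15×3 + 13×2 = 162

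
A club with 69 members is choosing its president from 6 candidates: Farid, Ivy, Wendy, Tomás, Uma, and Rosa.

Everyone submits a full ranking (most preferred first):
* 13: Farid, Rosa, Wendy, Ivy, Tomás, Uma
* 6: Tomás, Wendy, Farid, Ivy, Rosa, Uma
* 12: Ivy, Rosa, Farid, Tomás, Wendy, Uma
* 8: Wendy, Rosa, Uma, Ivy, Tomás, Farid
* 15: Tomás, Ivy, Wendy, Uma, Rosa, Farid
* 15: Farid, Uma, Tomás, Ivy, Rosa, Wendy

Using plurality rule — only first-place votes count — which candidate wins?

Farid

First-place votes: Farid 28, Ivy 12, Wendy 8, Tomás 21, Uma 0, Rosa 0.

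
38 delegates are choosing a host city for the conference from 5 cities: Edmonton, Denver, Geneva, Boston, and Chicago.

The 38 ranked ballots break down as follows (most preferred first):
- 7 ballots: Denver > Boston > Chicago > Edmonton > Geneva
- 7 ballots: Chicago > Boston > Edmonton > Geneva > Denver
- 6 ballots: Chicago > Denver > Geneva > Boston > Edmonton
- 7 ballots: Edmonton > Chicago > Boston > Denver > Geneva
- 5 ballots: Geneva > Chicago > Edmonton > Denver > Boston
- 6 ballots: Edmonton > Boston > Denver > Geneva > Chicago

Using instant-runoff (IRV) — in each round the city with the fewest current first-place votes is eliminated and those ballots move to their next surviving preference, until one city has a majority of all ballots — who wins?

Round 1: Edmonton 13, Denver 7, Geneva 5, Boston 0, Chicago 13. Boston eliminated.
Round 2: Edmonton 13, Denver 7, Geneva 5, Chicago 13. Geneva eliminated.
Round 3: Edmonton 13, Denver 7, Chicago 18. Denver eliminated.
Round 4: Edmonton 13, Chicago 25. Chicago has a majority (≥20).

Chicago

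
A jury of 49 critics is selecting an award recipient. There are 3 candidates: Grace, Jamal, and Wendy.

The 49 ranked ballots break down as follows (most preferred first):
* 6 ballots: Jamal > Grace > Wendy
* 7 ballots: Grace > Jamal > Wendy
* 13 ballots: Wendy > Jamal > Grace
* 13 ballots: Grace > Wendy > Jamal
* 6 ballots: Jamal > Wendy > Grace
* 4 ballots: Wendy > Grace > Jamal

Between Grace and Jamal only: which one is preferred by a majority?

Grace is ranked above Jamal on 24 ballots; Jamal above Grace on 25.

Jamal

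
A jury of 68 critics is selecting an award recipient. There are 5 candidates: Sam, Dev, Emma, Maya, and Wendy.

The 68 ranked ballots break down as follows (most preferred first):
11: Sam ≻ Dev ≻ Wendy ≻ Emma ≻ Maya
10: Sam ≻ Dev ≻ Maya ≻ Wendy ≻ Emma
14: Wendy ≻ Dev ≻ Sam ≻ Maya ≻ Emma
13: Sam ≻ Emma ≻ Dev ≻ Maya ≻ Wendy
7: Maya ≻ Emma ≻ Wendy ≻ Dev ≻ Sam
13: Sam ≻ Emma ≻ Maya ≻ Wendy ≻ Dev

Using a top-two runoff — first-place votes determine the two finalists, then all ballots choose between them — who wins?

Sam

Round 1 first-place votes: Sam 47, Dev 0, Emma 0, Maya 7, Wendy 14. Sam and Wendy advance.
Runoff: Sam is ranked above Wendy on 47 ballots, Wendy above Sam on 21.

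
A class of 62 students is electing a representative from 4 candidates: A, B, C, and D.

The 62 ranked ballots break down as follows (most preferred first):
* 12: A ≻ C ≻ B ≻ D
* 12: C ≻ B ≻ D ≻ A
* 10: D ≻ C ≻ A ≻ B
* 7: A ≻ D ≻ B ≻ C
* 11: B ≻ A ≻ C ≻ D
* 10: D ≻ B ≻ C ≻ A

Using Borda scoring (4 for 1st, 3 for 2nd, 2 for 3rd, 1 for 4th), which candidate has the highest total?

C

A: 12×4 + 12×1 + 10×2 + 7×4 + 11×3 + 10×1 = 151
B: 12×2 + 12×3 + 10×1 + 7×2 + 11×4 + 10×3 = 158
C: 12×3 + 12×4 + 10×3 + 7×1 + 11×2 + 10×2 = 163
D: 12×1 + 12×2 + 10×4 + 7×3 + 11×1 + 10×4 = 148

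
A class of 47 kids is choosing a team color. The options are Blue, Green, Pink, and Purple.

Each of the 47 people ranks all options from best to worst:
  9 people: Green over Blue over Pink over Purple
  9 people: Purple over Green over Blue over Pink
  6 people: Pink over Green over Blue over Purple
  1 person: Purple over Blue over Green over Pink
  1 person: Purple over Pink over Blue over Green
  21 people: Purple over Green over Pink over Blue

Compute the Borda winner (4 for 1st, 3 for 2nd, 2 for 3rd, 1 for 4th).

Green

Blue: 9×3 + 9×2 + 6×2 + 1×3 + 1×2 + 21×1 = 83
Green: 9×4 + 9×3 + 6×3 + 1×2 + 1×1 + 21×3 = 147
Pink: 9×2 + 9×1 + 6×4 + 1×1 + 1×3 + 21×2 = 97
Purple: 9×1 + 9×4 + 6×1 + 1×4 + 1×4 + 21×4 = 143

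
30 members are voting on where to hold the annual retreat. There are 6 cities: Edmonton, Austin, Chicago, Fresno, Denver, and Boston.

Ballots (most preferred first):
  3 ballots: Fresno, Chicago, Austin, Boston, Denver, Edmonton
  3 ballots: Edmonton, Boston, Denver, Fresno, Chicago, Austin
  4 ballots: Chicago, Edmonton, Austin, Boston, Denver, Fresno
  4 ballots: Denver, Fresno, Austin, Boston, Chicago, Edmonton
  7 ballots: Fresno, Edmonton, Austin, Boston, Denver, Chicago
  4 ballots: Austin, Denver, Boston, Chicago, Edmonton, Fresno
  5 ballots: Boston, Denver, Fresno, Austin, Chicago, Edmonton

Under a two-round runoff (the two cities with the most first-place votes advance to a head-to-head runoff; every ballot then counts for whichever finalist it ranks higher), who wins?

Boston

Round 1 first-place votes: Edmonton 3, Austin 4, Chicago 4, Fresno 10, Denver 4, Boston 5. Fresno and Boston advance.
Runoff: Fresno is ranked above Boston on 14 ballots, Boston above Fresno on 16.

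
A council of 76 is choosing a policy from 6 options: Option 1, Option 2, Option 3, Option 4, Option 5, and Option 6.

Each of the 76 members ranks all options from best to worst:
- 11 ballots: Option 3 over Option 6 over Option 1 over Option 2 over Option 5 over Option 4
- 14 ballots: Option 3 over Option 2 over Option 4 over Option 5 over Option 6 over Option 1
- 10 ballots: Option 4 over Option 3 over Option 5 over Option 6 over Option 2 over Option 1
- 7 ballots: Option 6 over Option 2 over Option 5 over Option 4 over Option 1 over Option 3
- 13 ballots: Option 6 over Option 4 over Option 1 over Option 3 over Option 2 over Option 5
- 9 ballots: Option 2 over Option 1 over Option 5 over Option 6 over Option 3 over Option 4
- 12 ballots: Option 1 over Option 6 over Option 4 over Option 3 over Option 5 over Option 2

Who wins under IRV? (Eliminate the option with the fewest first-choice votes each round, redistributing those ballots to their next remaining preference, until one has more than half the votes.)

Option 1

Round 1: Option 1 12, Option 2 9, Option 3 25, Option 4 10, Option 5 0, Option 6 20. Option 5 eliminated.
Round 2: Option 1 12, Option 2 9, Option 3 25, Option 4 10, Option 6 20. Option 2 eliminated.
Round 3: Option 1 21, Option 3 25, Option 4 10, Option 6 20. Option 4 eliminated.
Round 4: Option 1 21, Option 3 35, Option 6 20. Option 6 eliminated.
Round 5: Option 1 41, Option 3 35. Option 1 has a majority (≥39).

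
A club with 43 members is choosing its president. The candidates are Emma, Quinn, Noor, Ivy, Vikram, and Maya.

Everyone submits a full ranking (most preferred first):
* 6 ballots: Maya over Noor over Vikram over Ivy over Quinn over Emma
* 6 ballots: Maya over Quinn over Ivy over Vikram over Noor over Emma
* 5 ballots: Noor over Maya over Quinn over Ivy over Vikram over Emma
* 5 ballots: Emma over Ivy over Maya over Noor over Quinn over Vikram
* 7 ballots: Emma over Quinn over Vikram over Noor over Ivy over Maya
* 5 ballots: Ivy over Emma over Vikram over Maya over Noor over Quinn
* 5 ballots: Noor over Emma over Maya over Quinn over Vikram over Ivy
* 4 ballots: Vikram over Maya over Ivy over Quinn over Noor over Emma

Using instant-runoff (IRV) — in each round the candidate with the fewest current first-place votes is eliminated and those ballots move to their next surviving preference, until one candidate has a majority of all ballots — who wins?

Round 1: Emma 12, Quinn 0, Noor 10, Ivy 5, Vikram 4, Maya 12. Quinn eliminated.
Round 2: Emma 12, Noor 10, Ivy 5, Vikram 4, Maya 12. Vikram eliminated.
Round 3: Emma 12, Noor 10, Ivy 5, Maya 16. Ivy eliminated.
Round 4: Emma 17, Noor 10, Maya 16. Noor eliminated.
Round 5: Emma 22, Maya 21. Emma has a majority (≥22).

Emma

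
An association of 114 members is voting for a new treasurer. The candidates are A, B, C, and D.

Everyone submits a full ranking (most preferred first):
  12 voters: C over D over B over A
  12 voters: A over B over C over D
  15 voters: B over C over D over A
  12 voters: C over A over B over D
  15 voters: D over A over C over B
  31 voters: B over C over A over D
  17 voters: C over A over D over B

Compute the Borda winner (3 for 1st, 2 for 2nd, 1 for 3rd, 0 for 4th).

A: 12×0 + 12×3 + 15×0 + 12×2 + 15×2 + 31×1 + 17×2 = 155
B: 12×1 + 12×2 + 15×3 + 12×1 + 15×0 + 31×3 + 17×0 = 186
C: 12×3 + 12×1 + 15×2 + 12×3 + 15×1 + 31×2 + 17×3 = 242
D: 12×2 + 12×0 + 15×1 + 12×0 + 15×3 + 31×0 + 17×1 = 101

C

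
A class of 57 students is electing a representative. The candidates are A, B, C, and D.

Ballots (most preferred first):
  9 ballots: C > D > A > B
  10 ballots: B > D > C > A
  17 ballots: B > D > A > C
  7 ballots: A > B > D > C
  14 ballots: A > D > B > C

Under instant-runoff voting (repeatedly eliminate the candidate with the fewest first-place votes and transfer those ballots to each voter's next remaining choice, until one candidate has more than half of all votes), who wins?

Round 1: A 21, B 27, C 9, D 0. D eliminated.
Round 2: A 21, B 27, C 9. C eliminated.
Round 3: A 30, B 27. A has a majority (≥29).

A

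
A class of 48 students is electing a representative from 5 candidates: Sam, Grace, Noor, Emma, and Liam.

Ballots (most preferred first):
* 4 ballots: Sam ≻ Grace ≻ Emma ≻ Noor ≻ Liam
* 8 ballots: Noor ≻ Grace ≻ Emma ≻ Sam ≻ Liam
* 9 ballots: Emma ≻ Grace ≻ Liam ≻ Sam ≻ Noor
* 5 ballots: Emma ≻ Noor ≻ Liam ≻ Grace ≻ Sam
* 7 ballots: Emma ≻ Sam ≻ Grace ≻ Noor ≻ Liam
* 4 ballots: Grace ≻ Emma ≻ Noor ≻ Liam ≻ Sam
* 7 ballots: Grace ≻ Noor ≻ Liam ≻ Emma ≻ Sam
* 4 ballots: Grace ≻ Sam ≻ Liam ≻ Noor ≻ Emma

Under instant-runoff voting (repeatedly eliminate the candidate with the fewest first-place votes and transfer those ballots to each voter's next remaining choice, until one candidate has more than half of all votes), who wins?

Round 1: Sam 4, Grace 15, Noor 8, Emma 21, Liam 0. Liam eliminated.
Round 2: Sam 4, Grace 15, Noor 8, Emma 21. Sam eliminated.
Round 3: Grace 19, Noor 8, Emma 21. Noor eliminated.
Round 4: Grace 27, Emma 21. Grace has a majority (≥25).

Grace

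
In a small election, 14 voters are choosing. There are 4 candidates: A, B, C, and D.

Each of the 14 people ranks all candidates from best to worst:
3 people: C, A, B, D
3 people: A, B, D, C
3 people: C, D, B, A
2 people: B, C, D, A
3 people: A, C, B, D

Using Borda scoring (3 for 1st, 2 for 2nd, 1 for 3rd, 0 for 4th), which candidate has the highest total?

A: 3×2 + 3×3 + 3×0 + 2×0 + 3×3 = 24
B: 3×1 + 3×2 + 3×1 + 2×3 + 3×1 = 21
C: 3×3 + 3×0 + 3×3 + 2×2 + 3×2 = 28
D: 3×0 + 3×1 + 3×2 + 2×1 + 3×0 = 11

C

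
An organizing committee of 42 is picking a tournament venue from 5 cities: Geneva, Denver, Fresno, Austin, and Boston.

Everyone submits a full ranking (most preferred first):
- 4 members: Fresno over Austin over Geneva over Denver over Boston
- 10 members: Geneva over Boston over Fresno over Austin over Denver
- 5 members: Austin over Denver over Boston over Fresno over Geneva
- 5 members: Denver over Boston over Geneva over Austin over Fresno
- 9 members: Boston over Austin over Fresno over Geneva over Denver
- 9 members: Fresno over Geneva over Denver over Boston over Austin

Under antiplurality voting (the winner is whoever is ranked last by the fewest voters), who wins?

Last-place votes: Geneva 5, Denver 19, Fresno 5, Austin 9, Boston 4.

Boston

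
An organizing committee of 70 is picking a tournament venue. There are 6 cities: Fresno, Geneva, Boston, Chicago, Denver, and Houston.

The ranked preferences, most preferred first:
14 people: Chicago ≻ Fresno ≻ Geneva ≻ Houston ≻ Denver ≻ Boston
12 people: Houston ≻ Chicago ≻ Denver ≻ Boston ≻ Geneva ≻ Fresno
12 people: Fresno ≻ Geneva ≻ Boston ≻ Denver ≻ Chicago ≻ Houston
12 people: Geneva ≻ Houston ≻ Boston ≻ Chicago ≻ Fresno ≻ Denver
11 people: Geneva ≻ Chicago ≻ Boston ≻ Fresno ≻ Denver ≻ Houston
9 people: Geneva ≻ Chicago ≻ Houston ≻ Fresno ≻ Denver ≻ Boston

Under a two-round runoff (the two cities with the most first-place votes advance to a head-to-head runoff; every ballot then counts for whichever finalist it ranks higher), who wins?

Round 1 first-place votes: Fresno 12, Geneva 32, Boston 0, Chicago 14, Denver 0, Houston 12. Geneva and Chicago advance.
Runoff: Geneva is ranked above Chicago on 44 ballots, Chicago above Geneva on 26.

Geneva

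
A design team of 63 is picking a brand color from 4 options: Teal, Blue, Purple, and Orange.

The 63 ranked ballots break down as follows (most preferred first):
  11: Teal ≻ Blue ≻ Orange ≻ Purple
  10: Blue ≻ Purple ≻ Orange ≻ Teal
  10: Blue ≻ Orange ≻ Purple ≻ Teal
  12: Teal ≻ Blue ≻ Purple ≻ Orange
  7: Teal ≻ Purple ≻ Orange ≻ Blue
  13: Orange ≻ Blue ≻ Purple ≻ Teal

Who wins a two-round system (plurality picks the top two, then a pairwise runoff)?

Blue

Round 1 first-place votes: Teal 30, Blue 20, Purple 0, Orange 13. Teal and Blue advance.
Runoff: Teal is ranked above Blue on 30 ballots, Blue above Teal on 33.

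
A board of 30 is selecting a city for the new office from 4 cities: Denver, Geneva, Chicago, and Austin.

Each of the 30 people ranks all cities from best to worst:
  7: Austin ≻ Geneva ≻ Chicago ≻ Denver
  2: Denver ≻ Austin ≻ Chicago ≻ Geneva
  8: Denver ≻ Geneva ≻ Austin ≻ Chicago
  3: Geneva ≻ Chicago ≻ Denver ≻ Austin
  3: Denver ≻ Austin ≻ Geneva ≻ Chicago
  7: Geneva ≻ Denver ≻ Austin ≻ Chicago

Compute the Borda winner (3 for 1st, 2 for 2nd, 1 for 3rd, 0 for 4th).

Geneva

Denver: 7×0 + 2×3 + 8×3 + 3×1 + 3×3 + 7×2 = 56
Geneva: 7×2 + 2×0 + 8×2 + 3×3 + 3×1 + 7×3 = 63
Chicago: 7×1 + 2×1 + 8×0 + 3×2 + 3×0 + 7×0 = 15
Austin: 7×3 + 2×2 + 8×1 + 3×0 + 3×2 + 7×1 = 46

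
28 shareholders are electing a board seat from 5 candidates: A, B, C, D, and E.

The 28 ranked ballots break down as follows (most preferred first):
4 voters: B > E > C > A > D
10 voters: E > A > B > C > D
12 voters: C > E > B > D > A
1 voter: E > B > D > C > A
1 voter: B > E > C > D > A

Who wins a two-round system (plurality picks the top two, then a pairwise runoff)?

E

Round 1 first-place votes: A 0, B 5, C 12, D 0, E 11. C and E advance.
Runoff: C is ranked above E on 12 ballots, E above C on 16.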